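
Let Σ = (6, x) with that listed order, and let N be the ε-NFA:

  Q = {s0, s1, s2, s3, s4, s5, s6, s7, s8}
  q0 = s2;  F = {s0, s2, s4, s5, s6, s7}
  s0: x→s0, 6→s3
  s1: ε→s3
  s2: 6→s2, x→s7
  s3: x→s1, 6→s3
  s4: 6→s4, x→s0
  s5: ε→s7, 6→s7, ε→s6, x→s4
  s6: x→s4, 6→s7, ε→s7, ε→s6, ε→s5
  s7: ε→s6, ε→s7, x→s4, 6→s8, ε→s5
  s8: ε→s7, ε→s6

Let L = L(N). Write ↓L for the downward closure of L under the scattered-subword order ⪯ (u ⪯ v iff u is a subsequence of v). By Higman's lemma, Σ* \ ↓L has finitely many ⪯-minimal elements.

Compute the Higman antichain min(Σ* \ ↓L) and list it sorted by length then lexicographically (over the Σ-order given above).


A = [xxx6].

|Q|=9, |F|=6, |δ|=25 (11 ε).
min D↑ (5 st, q0=0, F={4}): 0:6→0,x→1 1:6→1,x→2 2:6→2,x→3 3:6→4,x→3 4:6→4,x→4.
'xxx6': |S_i|=[9, 8, 4, 3, 2] end={s1,s3} ∉↓L; 4/4 single-dels accept.
1 minimals (antichain).


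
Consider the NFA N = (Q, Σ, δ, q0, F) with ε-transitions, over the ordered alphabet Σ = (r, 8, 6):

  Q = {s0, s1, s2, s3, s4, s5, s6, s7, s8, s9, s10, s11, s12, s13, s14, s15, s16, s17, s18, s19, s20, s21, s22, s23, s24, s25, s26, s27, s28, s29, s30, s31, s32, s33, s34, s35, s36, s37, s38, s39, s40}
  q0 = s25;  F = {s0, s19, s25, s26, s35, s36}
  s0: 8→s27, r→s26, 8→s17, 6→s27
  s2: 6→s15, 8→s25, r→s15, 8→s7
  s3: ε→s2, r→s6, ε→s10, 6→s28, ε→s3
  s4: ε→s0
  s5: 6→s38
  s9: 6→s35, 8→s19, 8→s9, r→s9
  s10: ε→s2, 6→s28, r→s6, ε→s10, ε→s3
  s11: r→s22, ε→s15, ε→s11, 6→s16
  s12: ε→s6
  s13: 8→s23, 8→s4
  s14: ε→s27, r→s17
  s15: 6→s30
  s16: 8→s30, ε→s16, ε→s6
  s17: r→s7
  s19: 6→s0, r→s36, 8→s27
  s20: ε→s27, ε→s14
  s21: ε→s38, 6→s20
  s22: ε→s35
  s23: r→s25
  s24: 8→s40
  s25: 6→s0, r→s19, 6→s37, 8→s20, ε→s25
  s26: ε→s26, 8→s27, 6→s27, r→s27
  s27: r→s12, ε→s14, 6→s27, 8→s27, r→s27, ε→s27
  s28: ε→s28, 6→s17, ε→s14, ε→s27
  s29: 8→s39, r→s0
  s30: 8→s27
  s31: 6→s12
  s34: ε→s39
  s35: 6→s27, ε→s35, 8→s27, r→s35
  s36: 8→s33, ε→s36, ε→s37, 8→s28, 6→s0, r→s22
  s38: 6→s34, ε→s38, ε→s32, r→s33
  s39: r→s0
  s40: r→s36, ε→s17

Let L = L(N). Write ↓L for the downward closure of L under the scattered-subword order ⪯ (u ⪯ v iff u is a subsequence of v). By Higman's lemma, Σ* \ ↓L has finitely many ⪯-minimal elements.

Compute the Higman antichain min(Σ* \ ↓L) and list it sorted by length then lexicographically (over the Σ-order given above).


|Q|=41, |F|=6, |δ|=89 (31 ε).
min D↑ (7 st, q0=0, F={2}): 0:r→1,8→2,6→3 1:r→4,8→2,6→3 2:r→2,8→2,6→2 3:r→5,8→2,6→2 4:r→6,8→2,6→3 5:r→2,8→2,6→2 6:r→6,8→2,6→2 (ε-aug+det+¬).
'8': N↓-sim [17, 9] end={s12,s14,s17,s20,s27,s28,s33,s6,s7} ∉↓L; 1/1 del acc.
'66': |S_i|=[17, 9, 6] end={s12,s14,s17,s27,s6,s7} — reject; 2/2 single-dels accept.
'6rr': |S_i|=[17, 9, 7, 6] end={s12,s14,s17,s27,s6,s7} rej; 3/3 deletions ∈↓L.
'rrr6': N↓-sim [17, 15, 14, 9, 6] end={s12,s14,s17,s27,s6,s7} ∉↓L; 4/4 deletions ∈↓L.
4 obstructions.

min(Σ*\↓L) = [8, 66, 6rr, rrr6].


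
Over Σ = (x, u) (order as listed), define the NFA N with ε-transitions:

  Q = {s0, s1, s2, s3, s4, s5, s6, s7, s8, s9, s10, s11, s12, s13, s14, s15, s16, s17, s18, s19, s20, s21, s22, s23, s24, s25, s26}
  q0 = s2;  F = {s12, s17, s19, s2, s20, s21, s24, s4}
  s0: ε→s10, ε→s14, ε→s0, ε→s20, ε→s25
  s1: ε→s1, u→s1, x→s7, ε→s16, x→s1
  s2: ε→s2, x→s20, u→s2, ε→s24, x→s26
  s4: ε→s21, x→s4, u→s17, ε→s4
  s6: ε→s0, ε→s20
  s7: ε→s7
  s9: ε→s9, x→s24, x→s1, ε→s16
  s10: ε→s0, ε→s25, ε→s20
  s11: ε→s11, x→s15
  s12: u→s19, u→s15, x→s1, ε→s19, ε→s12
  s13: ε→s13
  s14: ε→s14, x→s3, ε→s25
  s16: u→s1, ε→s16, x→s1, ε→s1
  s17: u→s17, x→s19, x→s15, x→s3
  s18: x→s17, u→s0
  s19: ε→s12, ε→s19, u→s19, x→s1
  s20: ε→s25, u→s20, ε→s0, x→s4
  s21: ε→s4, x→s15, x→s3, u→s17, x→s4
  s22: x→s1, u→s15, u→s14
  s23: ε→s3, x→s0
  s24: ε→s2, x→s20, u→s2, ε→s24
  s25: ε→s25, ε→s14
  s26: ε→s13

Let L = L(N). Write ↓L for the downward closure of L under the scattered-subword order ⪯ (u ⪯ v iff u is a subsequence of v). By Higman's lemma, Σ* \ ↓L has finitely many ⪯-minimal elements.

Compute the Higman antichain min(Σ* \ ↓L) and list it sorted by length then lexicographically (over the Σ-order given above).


Antichain: [xxuxx].

|Q|=27, |F|=8, |δ|=75 (38 ε).
min D↑ (6 st, q0=0, F={5}): 0:x→1,u→0 1:x→2,u→1 2:x→2,u→3 3:x→4,u→3 4:x→5,u→4 5:x→5,u→5 (ε-aug+det+¬).
'xxuxx': |S_i|=[19, 17, 10, 8, 7, 3] end={s1,s16,s7} ∉↓L; 5/5 del acc.
1 minimals (antichain).


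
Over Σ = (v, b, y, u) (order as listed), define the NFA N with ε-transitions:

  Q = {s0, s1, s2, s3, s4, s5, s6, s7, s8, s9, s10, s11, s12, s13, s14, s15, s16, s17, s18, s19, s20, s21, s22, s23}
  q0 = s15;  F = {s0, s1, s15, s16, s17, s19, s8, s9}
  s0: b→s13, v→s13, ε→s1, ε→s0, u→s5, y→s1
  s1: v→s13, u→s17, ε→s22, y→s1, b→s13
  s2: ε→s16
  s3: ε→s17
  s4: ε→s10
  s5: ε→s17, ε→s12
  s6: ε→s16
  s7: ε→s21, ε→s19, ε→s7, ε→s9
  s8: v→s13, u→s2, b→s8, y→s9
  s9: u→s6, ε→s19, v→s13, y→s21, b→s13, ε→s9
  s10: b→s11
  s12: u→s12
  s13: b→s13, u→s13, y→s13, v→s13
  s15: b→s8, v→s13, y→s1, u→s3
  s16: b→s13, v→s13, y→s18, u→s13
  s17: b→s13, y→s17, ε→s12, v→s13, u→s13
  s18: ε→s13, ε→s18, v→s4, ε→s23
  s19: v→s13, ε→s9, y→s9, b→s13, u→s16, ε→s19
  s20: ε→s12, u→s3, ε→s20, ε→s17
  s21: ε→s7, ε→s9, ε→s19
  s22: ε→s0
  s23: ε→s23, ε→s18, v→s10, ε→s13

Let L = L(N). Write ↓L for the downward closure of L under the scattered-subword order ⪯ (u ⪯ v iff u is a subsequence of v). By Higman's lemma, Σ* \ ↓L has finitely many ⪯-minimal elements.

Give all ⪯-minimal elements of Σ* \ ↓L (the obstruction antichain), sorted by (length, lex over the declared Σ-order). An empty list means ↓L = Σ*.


Antichain: [v, yb, ub, uu, buy].

|Q|=24, |F|=8, |δ|=72 (31 ε).
min D↑ (7 st, q0=0, F={1}): 0:v→1,b→2,y→3,u→4 1:v→1,b→1,y→1,u→1 2:v→1,b→2,y→5,u→6 3:v→1,b→1,y→3,u→4 4:v→1,b→1,y→4,u→1 5:v→1,b→1,y→5,u→6 6:v→1,b→1,y→1,u→1.
'v': N↓-sim [22, 4] end={s10,s11,s13,s4} — reject; 1/1 del acc.
'yb': |S_i|=[22, 18, 2] end={s11,s13} — reject; 2/2 single-dels accept.
'ub': run [22, 13, 2] end={s11,s13} ∉↓L; 2/2 del acc.
'uu': run [22, 13, 2] end={s12,s13} rej; 2/2 deletions ∈↓L.
'buy': N↓-sim [22, 14, 9, 6] end={s10,s11,s13,s18,s23,s4} ∉↓L; 3/3 single-dels accept.
5 minimals (antichain).


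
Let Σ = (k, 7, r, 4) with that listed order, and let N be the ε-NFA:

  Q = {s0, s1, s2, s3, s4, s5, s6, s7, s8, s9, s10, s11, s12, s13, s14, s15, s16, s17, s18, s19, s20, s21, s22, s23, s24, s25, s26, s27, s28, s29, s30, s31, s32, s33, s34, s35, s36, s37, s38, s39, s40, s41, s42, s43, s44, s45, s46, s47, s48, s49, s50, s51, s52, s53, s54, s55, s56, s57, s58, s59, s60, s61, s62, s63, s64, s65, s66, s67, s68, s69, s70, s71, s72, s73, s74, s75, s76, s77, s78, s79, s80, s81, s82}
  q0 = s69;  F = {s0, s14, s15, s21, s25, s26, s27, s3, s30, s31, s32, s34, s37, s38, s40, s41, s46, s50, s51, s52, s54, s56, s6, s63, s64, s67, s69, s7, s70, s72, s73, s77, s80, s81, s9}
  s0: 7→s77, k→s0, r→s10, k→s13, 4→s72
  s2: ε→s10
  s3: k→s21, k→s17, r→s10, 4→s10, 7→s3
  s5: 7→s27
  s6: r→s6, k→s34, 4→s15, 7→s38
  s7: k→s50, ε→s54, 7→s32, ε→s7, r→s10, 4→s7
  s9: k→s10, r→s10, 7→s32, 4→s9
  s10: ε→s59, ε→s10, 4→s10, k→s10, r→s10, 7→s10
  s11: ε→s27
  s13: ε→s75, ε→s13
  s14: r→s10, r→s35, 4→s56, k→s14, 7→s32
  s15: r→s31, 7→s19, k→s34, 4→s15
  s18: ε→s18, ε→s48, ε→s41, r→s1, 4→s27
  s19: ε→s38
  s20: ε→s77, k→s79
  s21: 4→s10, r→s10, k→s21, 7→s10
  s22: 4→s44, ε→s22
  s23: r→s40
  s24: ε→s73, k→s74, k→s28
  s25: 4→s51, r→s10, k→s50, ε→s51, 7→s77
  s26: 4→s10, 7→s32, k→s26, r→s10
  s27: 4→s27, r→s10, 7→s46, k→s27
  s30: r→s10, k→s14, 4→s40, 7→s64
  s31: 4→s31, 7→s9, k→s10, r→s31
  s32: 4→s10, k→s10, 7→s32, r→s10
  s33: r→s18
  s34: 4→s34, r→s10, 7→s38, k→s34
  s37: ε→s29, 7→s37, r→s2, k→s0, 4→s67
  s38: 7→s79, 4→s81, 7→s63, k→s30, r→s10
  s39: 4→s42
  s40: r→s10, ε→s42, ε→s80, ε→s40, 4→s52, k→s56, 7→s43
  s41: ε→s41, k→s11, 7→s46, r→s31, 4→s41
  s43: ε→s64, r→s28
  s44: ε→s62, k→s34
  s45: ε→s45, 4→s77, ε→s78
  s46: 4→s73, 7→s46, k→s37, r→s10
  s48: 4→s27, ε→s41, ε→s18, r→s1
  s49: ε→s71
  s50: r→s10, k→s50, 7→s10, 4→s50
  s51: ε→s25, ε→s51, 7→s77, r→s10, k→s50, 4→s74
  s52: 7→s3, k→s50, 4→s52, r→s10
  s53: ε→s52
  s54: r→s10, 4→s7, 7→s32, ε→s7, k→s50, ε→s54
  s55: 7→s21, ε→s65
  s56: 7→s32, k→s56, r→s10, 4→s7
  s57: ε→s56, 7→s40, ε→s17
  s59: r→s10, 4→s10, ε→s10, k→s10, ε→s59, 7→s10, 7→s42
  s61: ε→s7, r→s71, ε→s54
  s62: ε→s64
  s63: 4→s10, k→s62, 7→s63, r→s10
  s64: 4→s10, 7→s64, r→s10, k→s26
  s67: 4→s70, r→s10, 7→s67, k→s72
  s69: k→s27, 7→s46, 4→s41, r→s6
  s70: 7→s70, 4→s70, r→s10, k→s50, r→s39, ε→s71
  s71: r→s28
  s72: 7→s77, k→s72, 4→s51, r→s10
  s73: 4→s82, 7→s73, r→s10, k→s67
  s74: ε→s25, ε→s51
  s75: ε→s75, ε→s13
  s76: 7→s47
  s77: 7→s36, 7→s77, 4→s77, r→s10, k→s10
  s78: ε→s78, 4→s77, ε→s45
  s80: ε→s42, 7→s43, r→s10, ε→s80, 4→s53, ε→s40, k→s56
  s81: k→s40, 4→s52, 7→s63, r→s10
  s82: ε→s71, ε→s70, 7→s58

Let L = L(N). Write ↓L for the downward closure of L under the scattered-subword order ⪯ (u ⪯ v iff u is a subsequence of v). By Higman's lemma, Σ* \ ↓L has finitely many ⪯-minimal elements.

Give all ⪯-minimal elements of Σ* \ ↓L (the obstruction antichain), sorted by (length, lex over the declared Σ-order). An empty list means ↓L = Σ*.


min(Σ*\↓L) = [kr, 7r, 4rk, r774, 7kk7k, 744k7].

|Q|=83, |F|=35, |δ|=230 (53 ε).
min D↑ (33 st, q0=0, F={5}): 0:k→1,7→2,r→3,4→4 1:k→1,7→2,r→5,4→1 2:k→6,7→2,r→5,4→7 3:k→8,7→9,r→3,4→10 4:k→1,7→2,r→11,4→4 5:k→5,7→5,r→5,4→5 6:k→12,7→6,r→5,4→13 7:k→13,7→7,r→5,4→14 8:k→8,7→9,r→5,4→8 9:k→15,7→16,r→5,4→17 10:k→8,7→9,r→11,4→10 11:k→5,7→18,r→11,4→11 12:k→12,7→19,r→5,4→20 13:k→20,7→13,r→5,4→14 14:k→21,7→14,r→5,4→14 15:k→22,7→23,r→5,4→24 16:k→23,7→16,r→5,4→5 17:k→24,7→16,r→5,4→25 18:k→5,7→26,r→5,4→18 19:k→5,7→19,r→5,4→19 20:k→20,7→19,r→5,4→27 21:k→21,7→5,r→5,4→21 22:k→22,7→26,r→5,4→28 23:k→29,7→23,r→5,4→5 24:k→28,7→23,r→5,4→25 25:k→21,7→30,r→5,4→25 26:k→5,7→26,r→5,4→5 27:k→21,7→19,r→5,4→27 28:k→28,7→26,r→5,4→31 29:k→29,7→26,r→5,4→5 30:k→32,7→30,r→5,4→5 31:k→21,7→26,r→5,4→31 32:k→32,7→5,r→5,4→5 (ε-aug+det+¬).
'kr': |S_i|=[57, 50, 7] end={s10,s2,s28,s35,s39,s42,s59} — reject; 2/2 single-dels accept.
'7r': run [57, 49, 7] end={s10,s2,s28,s35,s39,s42,s59} ∉↓L; 2/2 single-dels accept.
'4rk': |S_i|=[57, 55, 10, 3] end={s10,s42,s59} ∉↓L; 3/3 del acc.
'r774': N↓-sim [57, 35, 29, 14, 3] end={s10,s42,s59} ∉↓L; 4/4 single-dels accept.
'7kk7k': N↓-sim [57, 49, 39, 22, 6, 3] end={s10,s42,s59} — reject; 5/5 single-dels accept.
'744k7': run [57, 49, 36, 24, 6, 3] end={s10,s42,s59} — reject; 5/5 del acc.
6 obstructions.


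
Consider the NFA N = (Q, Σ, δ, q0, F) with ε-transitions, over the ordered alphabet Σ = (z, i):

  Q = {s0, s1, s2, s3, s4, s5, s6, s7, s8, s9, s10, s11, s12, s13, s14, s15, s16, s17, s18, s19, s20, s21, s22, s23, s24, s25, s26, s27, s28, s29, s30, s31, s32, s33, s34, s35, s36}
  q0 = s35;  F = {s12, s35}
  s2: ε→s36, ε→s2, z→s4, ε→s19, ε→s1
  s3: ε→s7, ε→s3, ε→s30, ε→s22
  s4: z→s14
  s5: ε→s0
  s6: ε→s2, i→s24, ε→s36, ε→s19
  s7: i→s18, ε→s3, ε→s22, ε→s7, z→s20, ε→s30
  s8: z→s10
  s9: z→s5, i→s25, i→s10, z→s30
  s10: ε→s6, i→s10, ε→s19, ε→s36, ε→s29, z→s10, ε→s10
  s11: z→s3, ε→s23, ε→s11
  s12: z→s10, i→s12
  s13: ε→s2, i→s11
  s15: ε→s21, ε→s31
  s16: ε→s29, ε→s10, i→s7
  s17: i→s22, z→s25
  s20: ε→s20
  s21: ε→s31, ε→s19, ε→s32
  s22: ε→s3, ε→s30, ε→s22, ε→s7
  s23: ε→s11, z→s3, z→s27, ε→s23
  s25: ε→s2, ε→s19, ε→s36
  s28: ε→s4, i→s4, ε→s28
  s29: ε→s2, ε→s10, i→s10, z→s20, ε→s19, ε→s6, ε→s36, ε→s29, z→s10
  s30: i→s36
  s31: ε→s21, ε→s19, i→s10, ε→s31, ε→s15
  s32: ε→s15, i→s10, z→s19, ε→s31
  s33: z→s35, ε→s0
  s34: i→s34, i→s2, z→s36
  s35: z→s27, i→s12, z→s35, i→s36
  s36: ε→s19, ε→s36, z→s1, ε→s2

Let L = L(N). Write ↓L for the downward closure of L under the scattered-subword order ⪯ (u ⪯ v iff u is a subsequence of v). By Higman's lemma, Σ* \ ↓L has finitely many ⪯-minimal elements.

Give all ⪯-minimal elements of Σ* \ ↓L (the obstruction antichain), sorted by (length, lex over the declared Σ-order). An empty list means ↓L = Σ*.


|Q|=37, |F|=2, |δ|=97 (59 ε).
min D↑ (3 st, q0=0, F={2}): 0:z→0,i→1 1:z→2,i→1 2:z→2,i→2 [Hopcroft].
'iz': N↓-sim [14, 12, 11] end={s1,s10,s14,s19,s2,s20,s24,s29,s36,s4,s6} ∉↓L; 2/2 del acc.
1 words, ⪯-incomp.

Antichain: [iz].


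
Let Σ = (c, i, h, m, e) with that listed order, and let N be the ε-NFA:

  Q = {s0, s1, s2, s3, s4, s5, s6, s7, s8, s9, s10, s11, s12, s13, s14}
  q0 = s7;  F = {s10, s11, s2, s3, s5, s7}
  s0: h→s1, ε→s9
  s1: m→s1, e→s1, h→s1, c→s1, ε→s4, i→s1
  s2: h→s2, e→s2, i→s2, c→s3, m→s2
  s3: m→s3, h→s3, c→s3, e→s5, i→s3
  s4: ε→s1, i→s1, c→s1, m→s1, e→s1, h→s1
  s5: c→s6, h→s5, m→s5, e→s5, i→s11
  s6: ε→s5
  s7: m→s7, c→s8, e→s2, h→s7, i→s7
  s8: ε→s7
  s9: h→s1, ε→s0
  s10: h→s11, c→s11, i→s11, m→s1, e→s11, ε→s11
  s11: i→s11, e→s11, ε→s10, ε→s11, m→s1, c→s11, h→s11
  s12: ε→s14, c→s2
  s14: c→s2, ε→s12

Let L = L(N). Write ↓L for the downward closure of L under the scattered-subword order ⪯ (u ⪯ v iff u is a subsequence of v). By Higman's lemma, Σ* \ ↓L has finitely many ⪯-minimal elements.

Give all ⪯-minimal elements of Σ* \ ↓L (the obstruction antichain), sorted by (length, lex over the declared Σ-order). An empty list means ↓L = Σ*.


min(Σ*\↓L) = [eceim].

|Q|=15, |F|=6, |δ|=55 (11 ε).
min D↑ (6 st, q0=0, F={5}): 0:c→0,i→0,h→0,m→0,e→1 1:c→2,i→1,h→1,m→1,e→1 2:c→2,i→2,h→2,m→2,e→3 3:c→3,i→4,h→3,m→3,e→3 4:c→4,i→4,h→4,m→5,e→4 5:c→5,i→5,h→5,m→5,e→5.
'eceim': N↓-sim [10, 8, 7, 6, 4, 2] end={s1,s4} rej; 5/5 del acc.
1 words, ⪯-incomp.


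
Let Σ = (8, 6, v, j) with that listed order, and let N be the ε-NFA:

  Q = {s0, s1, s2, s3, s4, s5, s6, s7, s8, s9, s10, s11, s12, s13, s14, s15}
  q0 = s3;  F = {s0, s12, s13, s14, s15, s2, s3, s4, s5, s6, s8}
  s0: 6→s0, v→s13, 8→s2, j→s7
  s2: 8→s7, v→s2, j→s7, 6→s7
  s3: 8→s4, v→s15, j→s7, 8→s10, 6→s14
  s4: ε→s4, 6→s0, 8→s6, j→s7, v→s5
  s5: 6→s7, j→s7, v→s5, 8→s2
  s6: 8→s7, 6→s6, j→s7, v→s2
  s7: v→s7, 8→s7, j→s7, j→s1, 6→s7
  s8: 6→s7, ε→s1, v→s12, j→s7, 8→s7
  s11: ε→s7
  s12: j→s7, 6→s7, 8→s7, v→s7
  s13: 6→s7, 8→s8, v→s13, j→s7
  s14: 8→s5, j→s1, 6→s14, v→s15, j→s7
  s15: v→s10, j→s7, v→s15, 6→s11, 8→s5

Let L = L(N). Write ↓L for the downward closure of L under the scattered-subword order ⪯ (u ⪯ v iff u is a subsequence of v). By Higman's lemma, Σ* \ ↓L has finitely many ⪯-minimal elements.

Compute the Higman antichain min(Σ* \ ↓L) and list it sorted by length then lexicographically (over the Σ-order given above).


A = [j, v6, 888, 686, 86v8vv].

|Q|=16, |F|=11, |δ|=55 (3 ε).
min D↑ (12 st, q0=0, F={4}): 0:8→1,6→2,v→3,j→4 1:8→5,6→6,v→7,j→4 2:8→7,6→2,v→3,j→4 3:8→7,6→4,v→3,j→4 4:8→4,6→4,v→4,j→4 5:8→4,6→5,v→8,j→4 6:8→8,6→6,v→9,j→4 7:8→8,6→4,v→7,j→4 8:8→4,6→4,v→8,j→4 9:8→10,6→4,v→9,j→4 10:8→4,6→4,v→11,j→4 11:8→4,6→4,v→4,j→4 [Hopcroft].
'j': N↓-sim [15, 2] end={s1,s7} rej; 1/1 single-dels accept.
'v6': run [15, 10, 3] end={s1,s11,s7} — reject; 2/2 deletions ∈↓L.
'888': run [15, 11, 6, 2] end={s1,s7} rej; 3/3 single-dels accept.
'686': |S_i|=[15, 13, 6, 2] end={s1,s7} ∉↓L; 3/3 del acc.
'86v8vv': |S_i|=[15, 11, 8, 6, 4, 3, 2] end={s1,s7} — reject; 6/6 deletions ∈↓L.
5 obstructions.


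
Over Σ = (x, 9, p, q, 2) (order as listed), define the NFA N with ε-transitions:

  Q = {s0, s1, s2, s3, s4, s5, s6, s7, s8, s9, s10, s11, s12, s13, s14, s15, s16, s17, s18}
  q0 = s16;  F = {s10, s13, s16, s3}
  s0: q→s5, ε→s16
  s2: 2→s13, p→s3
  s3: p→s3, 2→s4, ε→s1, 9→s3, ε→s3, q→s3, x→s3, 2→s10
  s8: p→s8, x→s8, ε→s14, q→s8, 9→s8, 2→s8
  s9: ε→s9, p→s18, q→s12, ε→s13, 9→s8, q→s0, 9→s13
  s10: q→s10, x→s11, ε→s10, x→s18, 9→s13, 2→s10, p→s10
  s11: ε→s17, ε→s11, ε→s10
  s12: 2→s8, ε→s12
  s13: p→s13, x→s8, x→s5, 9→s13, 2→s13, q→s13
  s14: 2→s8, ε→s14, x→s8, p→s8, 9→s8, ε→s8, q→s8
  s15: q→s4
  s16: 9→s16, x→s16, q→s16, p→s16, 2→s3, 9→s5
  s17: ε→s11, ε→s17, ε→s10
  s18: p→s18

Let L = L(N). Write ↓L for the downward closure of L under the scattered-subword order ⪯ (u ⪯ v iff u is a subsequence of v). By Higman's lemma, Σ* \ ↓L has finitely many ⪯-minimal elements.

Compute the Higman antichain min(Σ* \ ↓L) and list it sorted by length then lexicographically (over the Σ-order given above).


|Q|=19, |F|=4, |δ|=61 (16 ε).
min D↑ (5 st, q0=0, F={4}): 0:x→0,9→0,p→0,q→0,2→1 1:x→1,9→1,p→1,q→1,2→2 2:x→2,9→3,p→2,q→2,2→2 3:x→4,9→3,p→3,q→3,2→3 4:x→4,9→4,p→4,q→4,2→4 (ε-aug+det+¬).
'229x': |S_i|=[12, 11, 9, 4, 3] end={s14,s5,s8} ∉↓L; 4/4 deletions ∈↓L.
1 obstructions.

Antichain: [229x].


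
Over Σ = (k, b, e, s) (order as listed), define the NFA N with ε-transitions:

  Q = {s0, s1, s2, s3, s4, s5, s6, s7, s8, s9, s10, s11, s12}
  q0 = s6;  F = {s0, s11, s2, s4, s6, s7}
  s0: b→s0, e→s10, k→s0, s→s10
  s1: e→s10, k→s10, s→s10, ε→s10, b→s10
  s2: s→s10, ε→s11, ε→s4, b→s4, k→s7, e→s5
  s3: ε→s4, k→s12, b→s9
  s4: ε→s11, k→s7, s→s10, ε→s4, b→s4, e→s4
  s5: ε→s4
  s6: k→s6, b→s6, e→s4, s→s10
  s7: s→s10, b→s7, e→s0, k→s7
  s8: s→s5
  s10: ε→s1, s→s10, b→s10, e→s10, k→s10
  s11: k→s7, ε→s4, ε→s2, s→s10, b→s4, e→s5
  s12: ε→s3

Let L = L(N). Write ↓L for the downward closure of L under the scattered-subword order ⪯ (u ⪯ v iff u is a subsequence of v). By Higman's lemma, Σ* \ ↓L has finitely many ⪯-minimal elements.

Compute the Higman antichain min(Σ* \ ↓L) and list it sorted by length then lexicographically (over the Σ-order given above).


min(Σ*\↓L) = [s, ekee].

|Q|=13, |F|=6, |δ|=46 (11 ε).
min D↑ (5 st, q0=0, F={2}): 0:k→0,b→0,e→1,s→2 1:k→3,b→1,e→1,s→2 2:k→2,b→2,e→2,s→2 3:k→3,b→3,e→4,s→2 4:k→4,b→4,e→2,s→2 (ε-aug+det+¬).
's': |S_i|=[9, 2] end={s1,s10} — reject; 1/1 single-dels accept.
'ekee': |S_i|=[9, 8, 4, 3, 2] end={s1,s10} — reject; 4/4 deletions ∈↓L.
2 words, ⪯-incomp.


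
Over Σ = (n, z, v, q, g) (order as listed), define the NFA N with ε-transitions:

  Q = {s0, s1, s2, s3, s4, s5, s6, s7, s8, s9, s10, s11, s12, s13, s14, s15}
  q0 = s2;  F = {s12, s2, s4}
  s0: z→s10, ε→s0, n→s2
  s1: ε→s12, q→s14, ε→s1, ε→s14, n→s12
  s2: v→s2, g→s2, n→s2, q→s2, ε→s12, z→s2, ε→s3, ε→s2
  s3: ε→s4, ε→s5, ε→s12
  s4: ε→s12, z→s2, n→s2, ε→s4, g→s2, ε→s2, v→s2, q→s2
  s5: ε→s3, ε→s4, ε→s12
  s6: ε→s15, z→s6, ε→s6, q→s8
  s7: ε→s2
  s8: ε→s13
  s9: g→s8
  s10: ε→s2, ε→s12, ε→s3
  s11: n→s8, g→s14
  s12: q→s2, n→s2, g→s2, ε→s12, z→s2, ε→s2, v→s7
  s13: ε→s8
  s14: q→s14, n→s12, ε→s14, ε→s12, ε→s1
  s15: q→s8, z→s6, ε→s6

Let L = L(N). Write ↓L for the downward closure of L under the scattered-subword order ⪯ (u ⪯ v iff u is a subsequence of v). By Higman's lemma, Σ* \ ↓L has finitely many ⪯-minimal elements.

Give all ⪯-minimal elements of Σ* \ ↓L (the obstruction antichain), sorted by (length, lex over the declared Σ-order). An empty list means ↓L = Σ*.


|Q|=16, |F|=3, |δ|=58 (30 ε).
min D↑ (1 st, q0=0, F={}): 0:n→0,z→0,v→0,q→0,g→0 (ε-aug+det+¬).
L(D↑) = ∅; no obstructions.

A = [].


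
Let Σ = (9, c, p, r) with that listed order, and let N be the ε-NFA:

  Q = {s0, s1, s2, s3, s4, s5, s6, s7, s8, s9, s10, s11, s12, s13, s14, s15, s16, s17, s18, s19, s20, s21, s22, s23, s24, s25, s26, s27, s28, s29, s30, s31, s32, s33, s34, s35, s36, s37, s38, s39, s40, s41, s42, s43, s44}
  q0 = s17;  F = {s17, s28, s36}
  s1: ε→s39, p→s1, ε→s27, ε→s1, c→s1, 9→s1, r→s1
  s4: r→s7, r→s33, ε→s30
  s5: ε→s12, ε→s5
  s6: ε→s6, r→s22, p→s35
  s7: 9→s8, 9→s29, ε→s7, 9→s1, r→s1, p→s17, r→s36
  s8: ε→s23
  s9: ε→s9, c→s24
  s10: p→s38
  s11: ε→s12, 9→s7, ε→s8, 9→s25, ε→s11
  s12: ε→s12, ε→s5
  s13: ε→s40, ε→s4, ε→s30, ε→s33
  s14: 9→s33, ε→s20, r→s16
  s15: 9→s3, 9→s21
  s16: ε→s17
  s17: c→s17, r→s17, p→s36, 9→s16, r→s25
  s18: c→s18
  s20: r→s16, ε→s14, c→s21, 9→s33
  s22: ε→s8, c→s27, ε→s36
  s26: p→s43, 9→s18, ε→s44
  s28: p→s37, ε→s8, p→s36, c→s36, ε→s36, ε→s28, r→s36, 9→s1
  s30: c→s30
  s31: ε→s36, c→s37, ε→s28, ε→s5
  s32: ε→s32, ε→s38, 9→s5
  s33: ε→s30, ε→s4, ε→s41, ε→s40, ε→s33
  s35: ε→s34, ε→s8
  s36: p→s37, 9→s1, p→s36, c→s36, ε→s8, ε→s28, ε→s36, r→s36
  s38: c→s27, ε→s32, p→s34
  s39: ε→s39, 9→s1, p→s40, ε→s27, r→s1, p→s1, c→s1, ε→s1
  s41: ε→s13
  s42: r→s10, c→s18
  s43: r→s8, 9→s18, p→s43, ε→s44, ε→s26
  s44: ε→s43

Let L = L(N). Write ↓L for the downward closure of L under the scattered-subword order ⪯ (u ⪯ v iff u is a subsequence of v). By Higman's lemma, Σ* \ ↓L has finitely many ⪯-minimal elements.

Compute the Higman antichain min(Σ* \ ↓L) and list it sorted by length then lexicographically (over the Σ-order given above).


A = [p9].

|Q|=45, |F|=3, |δ|=110 (51 ε).
min D↑ (3 st, q0=0, F={2}): 0:9→0,c→0,p→1,r→0 1:9→2,c→1,p→1,r→1 2:9→2,c→2,p→2,r→2.
'p9': |S_i|=[12, 9, 4] end={s1,s27,s39,s40} rej; 2/2 deletions ∈↓L.
1 words, ⪯-incomp.


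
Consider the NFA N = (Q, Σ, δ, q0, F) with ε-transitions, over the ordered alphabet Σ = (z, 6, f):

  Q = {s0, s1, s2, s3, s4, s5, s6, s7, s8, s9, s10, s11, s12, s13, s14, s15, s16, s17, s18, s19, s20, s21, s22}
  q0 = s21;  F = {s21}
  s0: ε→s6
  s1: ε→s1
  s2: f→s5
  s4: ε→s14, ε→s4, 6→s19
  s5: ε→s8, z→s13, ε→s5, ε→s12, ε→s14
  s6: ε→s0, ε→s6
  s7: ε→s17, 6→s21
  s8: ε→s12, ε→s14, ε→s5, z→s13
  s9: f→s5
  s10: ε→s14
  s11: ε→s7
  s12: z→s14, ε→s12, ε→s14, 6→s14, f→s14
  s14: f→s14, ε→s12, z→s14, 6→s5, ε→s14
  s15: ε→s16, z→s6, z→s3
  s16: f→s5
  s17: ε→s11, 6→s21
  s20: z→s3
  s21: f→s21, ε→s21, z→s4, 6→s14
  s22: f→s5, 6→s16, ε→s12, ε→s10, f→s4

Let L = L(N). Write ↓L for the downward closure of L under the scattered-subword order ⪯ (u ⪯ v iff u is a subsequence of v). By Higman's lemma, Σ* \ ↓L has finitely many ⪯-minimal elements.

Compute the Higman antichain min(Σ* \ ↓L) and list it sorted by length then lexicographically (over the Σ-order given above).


A = [z, 6].

|Q|=23, |F|=1, |δ|=48 (25 ε).
min D↑ (2 st, q0=0, F={1}): 0:z→1,6→1,f→0 1:z→1,6→1,f→1 (ε-aug+det+¬).
'z': N↓-sim [8, 7] end={s12,s13,s14,s19,s4,s5,s8} rej; 1/1 single-dels accept.
'6': run [8, 6] end={s12,s13,s14,s19,s5,s8} rej; 1/1 del acc.
2 words, ⪯-incomp.


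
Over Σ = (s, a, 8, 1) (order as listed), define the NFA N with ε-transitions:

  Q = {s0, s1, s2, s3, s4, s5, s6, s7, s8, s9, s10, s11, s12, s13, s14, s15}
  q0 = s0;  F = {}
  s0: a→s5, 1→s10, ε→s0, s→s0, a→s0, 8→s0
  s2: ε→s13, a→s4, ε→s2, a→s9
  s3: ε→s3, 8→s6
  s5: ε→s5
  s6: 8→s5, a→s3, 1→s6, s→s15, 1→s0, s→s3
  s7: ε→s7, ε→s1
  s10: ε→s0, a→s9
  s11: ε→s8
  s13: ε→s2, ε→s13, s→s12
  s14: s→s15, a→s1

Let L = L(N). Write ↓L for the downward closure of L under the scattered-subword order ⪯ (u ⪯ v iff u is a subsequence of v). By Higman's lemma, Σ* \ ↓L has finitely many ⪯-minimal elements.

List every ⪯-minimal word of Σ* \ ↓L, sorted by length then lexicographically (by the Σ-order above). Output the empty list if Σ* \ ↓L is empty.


|Q|=16, |F|=0, |δ|=29 (11 ε).
min D↑ (1 st, q0=0, F={0}): 0:s→0,a→0,8→0,1→0 (ε-aug+det+¬).
ε ∈ L(D↑) — L = ∅.

min(Σ*\↓L) = [ε].


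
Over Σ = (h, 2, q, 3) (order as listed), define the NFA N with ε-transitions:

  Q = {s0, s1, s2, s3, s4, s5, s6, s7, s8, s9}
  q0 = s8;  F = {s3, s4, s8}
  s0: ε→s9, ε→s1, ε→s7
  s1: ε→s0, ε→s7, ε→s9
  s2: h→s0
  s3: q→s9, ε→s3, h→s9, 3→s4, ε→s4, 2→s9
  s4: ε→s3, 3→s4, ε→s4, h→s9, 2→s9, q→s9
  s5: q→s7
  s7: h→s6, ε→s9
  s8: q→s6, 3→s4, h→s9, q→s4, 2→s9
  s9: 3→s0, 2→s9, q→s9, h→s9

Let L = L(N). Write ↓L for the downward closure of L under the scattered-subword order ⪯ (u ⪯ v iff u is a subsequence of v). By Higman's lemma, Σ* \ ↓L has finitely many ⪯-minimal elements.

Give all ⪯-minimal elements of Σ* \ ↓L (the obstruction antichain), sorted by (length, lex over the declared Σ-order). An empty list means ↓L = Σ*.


Antichain: [h, 2, qq, 3q].

|Q|=10, |F|=3, |δ|=31 (11 ε).
min D↑ (3 st, q0=0, F={1}): 0:h→1,2→1,q→2,3→2 1:h→1,2→1,q→1,3→1 2:h→1,2→1,q→1,3→2.
'h': run [8, 5] end={s0,s1,s6,s7,s9} ∉↓L; 1/1 single-dels accept.
'2': N↓-sim [8, 5] end={s0,s1,s6,s7,s9} — reject; 1/1 del acc.
'qq': |S_i|=[8, 7, 5] end={s0,s1,s6,s7,s9} — reject; 2/2 del acc.
'3q': |S_i|=[8, 7, 5] end={s0,s1,s6,s7,s9} rej; 2/2 del acc.
4 obstructions.


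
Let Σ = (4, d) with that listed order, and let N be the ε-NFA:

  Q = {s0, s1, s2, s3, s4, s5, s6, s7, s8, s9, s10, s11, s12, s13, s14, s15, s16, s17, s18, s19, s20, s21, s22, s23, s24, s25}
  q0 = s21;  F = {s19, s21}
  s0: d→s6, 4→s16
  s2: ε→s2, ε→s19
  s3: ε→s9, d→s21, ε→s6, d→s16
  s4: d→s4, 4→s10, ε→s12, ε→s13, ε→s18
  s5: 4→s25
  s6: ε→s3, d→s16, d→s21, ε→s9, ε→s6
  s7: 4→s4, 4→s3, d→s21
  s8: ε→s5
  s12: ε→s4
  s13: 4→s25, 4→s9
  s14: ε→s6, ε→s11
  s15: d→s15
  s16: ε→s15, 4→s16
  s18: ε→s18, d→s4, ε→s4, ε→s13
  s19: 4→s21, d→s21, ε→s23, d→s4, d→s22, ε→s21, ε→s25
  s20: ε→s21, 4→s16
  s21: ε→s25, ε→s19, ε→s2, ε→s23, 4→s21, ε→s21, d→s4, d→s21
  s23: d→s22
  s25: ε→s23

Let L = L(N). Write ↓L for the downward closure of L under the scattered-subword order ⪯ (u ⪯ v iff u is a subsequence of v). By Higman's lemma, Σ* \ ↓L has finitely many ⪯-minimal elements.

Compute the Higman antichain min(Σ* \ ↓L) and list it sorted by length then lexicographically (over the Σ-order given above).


|Q|=26, |F|=2, |δ|=54 (28 ε).
min D↑ (1 st, q0=0, F={}): 0:4→0,d→0 (ε-aug+det+¬).
L(D↑) = ∅; no obstructions.

A = [].


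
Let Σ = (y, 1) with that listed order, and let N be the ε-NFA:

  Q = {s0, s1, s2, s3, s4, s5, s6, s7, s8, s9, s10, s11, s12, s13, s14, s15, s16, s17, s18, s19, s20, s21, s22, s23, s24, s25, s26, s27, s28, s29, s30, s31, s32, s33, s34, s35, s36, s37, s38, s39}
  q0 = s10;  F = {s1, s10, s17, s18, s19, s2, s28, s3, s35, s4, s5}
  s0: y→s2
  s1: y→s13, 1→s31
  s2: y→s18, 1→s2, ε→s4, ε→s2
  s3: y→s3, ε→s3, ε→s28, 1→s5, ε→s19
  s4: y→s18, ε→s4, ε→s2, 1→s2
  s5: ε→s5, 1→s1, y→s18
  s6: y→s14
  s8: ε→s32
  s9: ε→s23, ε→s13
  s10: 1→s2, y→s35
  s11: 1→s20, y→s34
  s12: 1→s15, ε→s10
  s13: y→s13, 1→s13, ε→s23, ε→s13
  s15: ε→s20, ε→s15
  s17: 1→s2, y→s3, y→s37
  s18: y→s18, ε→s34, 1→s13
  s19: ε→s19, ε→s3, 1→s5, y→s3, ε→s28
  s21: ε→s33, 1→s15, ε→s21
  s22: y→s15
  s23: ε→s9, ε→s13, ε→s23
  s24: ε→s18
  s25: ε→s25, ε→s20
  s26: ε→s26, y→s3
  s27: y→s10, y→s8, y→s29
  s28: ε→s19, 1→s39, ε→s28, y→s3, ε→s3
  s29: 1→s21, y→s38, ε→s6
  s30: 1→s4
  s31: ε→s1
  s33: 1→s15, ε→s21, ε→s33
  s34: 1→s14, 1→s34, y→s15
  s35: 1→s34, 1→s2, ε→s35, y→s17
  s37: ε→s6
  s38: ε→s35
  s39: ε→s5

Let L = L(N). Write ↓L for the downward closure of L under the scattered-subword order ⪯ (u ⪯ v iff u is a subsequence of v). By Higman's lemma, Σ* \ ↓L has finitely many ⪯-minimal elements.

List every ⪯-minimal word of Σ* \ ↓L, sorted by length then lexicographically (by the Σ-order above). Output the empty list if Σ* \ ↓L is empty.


|Q|=40, |F|=11, |δ|=84 (40 ε).
min D↑ (9 st, q0=0, F={6}): 0:y→1,1→2 1:y→3,1→2 2:y→4,1→2 3:y→5,1→2 4:y→4,1→6 5:y→5,1→7 6:y→6,1→6 7:y→4,1→8 8:y→6,1→8 (ε-aug+det+¬).
'1y1': N↓-sim [22, 14, 8, 7] end={s13,s14,s15,s20,s23,s34,s9} — reject; 3/3 single-dels accept.
'yyy11y': N↓-sim [22, 21, 20, 17, 12, 9, 5] end={s13,s15,s20,s23,s9} rej; 6/6 del acc.
2 words, ⪯-incomp.

Antichain: [1y1, yyy11y].


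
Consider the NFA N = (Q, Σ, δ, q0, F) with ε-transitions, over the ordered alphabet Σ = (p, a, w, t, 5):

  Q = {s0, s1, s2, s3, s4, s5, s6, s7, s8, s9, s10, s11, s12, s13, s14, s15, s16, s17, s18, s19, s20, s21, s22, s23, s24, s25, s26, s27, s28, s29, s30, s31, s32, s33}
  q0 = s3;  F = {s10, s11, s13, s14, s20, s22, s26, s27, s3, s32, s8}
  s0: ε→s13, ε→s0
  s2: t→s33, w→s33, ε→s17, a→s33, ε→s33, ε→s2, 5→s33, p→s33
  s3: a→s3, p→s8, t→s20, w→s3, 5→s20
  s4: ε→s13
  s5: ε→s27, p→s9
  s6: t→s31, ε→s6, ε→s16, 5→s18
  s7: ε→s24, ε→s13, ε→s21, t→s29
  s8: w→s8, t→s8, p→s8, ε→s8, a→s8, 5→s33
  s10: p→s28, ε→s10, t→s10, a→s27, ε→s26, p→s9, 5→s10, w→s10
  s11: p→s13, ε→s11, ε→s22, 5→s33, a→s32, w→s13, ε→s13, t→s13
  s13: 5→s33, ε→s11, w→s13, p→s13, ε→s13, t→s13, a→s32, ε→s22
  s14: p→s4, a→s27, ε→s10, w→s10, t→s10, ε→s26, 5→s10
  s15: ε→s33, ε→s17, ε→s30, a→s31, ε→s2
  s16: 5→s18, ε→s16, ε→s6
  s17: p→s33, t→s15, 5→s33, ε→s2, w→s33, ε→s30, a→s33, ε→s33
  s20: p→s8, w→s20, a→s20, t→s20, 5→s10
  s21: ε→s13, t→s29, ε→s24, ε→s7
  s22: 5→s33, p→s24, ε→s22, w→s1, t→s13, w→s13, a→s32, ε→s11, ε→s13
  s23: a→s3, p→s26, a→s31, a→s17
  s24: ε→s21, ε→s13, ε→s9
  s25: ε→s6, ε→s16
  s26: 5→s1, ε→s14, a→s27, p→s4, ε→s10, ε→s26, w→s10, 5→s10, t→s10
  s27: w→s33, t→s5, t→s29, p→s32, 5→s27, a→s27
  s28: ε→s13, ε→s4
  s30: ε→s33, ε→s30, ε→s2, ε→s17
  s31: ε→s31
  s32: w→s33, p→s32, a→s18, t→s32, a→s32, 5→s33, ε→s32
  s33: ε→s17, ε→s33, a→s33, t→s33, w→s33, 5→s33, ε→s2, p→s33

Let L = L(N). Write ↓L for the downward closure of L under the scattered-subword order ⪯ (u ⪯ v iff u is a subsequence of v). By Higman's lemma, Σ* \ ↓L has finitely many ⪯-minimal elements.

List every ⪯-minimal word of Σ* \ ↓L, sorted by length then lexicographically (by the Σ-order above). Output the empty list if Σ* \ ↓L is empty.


|Q|=34, |F|=11, |δ|=143 (57 ε).
min D↑ (8 st, q0=0, F={3}): 0:p→1,a→0,w→0,t→2,5→2 1:p→1,a→1,w→1,t→1,5→3 2:p→1,a→2,w→2,t→2,5→4 3:p→3,a→3,w→3,t→3,5→3 4:p→5,a→6,w→4,t→4,5→4 5:p→5,a→7,w→5,t→5,5→3 6:p→7,a→6,w→3,t→6,5→6 7:p→7,a→7,w→3,t→7,5→3.
'p5': run [27, 20, 6] end={s15,s17,s2,s30,s31,s33} — reject; 2/2 del acc.
't5aw': N↓-sim [27, 26, 24, 12, 6] end={s15,s17,s2,s30,s31,s33} — reject; 4/4 del acc.
'55aw': N↓-sim [27, 26, 24, 12, 6] end={s15,s17,s2,s30,s31,s33} rej; 4/4 del acc.
3 obstructions.

A = [p5, t5aw, 55aw].


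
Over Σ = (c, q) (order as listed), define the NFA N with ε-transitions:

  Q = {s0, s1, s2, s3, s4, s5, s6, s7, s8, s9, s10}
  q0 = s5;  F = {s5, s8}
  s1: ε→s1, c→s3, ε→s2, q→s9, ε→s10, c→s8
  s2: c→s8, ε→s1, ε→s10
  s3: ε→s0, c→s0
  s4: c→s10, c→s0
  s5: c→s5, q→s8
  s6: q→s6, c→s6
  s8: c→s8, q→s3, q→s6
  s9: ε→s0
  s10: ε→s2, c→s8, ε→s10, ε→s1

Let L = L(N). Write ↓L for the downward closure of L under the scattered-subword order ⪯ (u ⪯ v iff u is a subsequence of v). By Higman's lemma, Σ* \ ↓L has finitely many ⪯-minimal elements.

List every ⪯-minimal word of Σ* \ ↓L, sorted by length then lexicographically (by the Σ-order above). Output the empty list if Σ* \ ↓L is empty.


|Q|=11, |F|=2, |δ|=25 (10 ε).
min D↑ (3 st, q0=0, F={2}): 0:c→0,q→1 1:c→1,q→2 2:c→2,q→2.
'qq': |S_i|=[5, 4, 3] end={s0,s3,s6} — reject; 2/2 single-dels accept.
1 obstructions.

Antichain: [qq].


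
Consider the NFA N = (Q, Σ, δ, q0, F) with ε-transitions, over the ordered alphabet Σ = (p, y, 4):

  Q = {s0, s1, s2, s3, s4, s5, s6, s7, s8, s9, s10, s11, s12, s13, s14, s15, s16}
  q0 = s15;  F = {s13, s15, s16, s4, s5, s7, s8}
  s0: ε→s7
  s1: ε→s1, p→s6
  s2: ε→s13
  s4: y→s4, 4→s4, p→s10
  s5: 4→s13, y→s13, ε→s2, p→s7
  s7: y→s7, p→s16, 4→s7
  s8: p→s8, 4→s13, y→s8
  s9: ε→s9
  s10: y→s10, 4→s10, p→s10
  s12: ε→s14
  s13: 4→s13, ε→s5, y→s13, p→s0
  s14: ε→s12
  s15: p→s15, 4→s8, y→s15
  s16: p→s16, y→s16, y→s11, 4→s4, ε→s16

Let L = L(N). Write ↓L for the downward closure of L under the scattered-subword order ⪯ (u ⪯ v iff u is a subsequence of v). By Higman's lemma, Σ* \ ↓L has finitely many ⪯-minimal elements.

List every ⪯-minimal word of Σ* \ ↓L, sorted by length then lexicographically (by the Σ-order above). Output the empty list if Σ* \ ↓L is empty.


Antichain: [44pp4p].

|Q|=17, |F|=7, |δ|=35 (9 ε).
min D↑ (7 st, q0=0, F={6}): 0:p→0,y→0,4→1 1:p→1,y→1,4→2 2:p→3,y→2,4→2 3:p→4,y→3,4→3 4:p→4,y→4,4→5 5:p→6,y→5,4→5 6:p→6,y→6,4→6 [Hopcroft].
'44pp4p': |S_i|=[11, 10, 9, 6, 4, 2, 1] end={s10} ∉↓L; 6/6 del acc.
1 obstructions.


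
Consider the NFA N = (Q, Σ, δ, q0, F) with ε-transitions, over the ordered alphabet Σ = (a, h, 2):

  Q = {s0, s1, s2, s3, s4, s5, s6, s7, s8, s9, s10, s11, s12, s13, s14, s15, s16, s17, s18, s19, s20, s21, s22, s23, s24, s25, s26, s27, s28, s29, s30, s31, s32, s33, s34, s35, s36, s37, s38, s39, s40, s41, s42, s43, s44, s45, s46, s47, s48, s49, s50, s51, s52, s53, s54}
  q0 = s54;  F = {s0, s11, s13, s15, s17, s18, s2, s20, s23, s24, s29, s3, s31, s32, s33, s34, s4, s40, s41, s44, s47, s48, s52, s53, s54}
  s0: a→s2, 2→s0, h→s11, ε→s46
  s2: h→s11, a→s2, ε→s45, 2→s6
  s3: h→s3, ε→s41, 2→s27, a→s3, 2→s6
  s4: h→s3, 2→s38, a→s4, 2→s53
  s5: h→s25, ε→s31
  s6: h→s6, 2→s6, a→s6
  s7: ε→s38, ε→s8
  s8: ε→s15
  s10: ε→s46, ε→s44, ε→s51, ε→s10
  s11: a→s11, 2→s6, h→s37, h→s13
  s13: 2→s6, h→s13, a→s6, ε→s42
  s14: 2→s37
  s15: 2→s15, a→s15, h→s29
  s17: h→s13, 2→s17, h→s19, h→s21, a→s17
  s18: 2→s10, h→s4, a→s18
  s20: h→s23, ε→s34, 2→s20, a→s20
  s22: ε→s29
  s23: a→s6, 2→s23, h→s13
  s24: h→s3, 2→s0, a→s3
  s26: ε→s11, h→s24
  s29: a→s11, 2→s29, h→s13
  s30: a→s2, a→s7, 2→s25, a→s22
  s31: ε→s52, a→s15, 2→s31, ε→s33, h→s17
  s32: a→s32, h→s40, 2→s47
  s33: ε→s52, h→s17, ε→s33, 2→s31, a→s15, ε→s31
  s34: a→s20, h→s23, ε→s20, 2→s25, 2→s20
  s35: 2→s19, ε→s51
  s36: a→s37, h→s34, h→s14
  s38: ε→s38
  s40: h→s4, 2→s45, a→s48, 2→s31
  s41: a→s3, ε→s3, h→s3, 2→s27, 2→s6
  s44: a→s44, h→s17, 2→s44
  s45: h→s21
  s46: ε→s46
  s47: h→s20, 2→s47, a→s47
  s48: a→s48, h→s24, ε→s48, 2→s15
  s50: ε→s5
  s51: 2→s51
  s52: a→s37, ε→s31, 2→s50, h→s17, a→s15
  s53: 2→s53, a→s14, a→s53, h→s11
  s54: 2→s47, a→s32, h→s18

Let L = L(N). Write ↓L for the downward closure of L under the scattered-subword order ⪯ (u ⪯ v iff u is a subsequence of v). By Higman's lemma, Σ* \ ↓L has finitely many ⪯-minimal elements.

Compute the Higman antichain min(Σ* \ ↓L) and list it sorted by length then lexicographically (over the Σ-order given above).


|Q|=55, |F|=25, |δ|=129 (28 ε).
min D↑ (22 st, q0=0, F={16}): 0:a→1,h→2,2→3 1:a→1,h→4,2→3 2:a→2,h→5,2→6 3:a→3,h→7,2→3 4:a→8,h→5,2→9 5:a→5,h→10,2→11 6:a→6,h→12,2→6 7:a→7,h→13,2→7 8:a→8,h→14,2→15 9:a→15,h→12,2→9 10:a→10,h→10,2→16 11:a→11,h→17,2→11 12:a→12,h→18,2→12 13:a→16,h→18,2→13 14:a→10,h→10,2→19 15:a→15,h→20,2→15 16:a→16,h→16,2→16 17:a→17,h→18,2→16 18:a→16,h→18,2→16 19:a→21,h→17,2→19 20:a→17,h→18,2→20 21:a→21,h→17,2→16.
'hhh2': run [40, 37, 23, 10, 2] end={s27,s6} — reject; 4/4 del acc.
'2hha': run [40, 31, 13, 7, 1] end={s6} — reject; 4/4 deletions ∈↓L.
'ahaha2': N↓-sim [40, 39, 33, 27, 17, 11, 2] end={s27,s6} — reject; 6/6 del acc.
3 obstructions.

A = [hhh2, 2hha, ahaha2].


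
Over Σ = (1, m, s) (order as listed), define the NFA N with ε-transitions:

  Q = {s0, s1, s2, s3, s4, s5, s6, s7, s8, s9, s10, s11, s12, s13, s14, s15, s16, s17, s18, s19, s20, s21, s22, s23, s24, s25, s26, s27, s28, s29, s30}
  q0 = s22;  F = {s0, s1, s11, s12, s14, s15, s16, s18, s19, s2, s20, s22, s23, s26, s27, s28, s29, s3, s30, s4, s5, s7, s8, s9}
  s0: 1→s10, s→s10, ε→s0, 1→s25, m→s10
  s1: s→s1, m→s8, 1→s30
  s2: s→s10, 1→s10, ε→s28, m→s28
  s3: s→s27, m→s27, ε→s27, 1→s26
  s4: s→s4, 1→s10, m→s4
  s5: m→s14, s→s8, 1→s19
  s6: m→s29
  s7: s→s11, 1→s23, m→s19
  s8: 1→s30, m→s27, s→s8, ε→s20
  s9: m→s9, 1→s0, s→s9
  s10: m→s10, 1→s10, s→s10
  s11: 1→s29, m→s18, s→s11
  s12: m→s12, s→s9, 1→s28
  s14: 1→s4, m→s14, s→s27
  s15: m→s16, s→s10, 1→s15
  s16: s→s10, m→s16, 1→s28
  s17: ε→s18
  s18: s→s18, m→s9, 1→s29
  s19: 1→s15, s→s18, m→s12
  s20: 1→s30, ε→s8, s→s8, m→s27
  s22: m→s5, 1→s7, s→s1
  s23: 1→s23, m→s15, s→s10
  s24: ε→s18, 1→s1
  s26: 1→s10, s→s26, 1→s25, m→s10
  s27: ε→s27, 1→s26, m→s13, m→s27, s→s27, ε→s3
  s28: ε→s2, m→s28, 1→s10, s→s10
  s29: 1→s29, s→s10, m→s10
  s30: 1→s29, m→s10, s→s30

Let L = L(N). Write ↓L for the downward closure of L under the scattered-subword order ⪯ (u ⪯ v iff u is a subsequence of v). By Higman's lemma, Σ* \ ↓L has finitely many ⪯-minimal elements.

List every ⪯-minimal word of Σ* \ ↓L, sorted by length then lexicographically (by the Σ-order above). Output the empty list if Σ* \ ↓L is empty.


|Q|=31, |F|=24, |δ|=90 (10 ε).
min D↑ (22 st, q0=0, F={11}): 0:1→1,m→2,s→3 1:1→4,m→5,s→6 2:1→5,m→7,s→8 3:1→9,m→8,s→3 4:1→4,m→10,s→11 5:1→10,m→12,s→13 6:1→14,m→13,s→6 7:1→15,m→7,s→16 8:1→9,m→16,s→8 9:1→14,m→11,s→9 10:1→10,m→17,s→11 11:1→11,m→11,s→11 12:1→18,m→12,s→19 13:1→14,m→19,s→13 14:1→14,m→11,s→11 15:1→11,m→15,s→15 16:1→20,m→16,s→16 17:1→18,m→17,s→11 18:1→11,m→18,s→11 19:1→21,m→19,s→19 20:1→11,m→11,s→20 21:1→11,m→11,s→11 (ε-aug+det+¬).
'11s': N↓-sim [27, 18, 9, 1] end={s10} ∉↓L; 3/3 deletions ∈↓L.
's1m': N↓-sim [27, 16, 6, 1] end={s10} — reject; 3/3 deletions ∈↓L.
'mm11': |S_i|=[27, 22, 14, 7, 2] end={s10,s25} — reject; 4/4 deletions ∈↓L.
3 words, ⪯-incomp.

Antichain: [11s, s1m, mm11].
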